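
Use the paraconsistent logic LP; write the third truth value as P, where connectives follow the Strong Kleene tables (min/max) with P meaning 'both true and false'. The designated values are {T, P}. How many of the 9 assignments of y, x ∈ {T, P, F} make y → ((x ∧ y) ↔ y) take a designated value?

8

Of the 9 assignments, 8 give a value in {T, P}.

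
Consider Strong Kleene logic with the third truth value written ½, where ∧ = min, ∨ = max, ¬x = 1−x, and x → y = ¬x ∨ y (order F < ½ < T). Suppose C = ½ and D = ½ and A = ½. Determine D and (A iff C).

A iff C = ½ iff ½ = ½
D and (A iff C) = ½ and ½ = ½

½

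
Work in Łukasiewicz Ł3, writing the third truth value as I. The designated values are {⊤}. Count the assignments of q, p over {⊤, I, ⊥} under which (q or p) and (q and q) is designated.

Designated under: (q=⊤, p=⊤); (q=⊤, p=I); (q=⊤, p=⊥).

3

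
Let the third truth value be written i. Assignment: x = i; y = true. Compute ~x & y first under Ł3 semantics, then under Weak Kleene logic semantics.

i; i

In Ł3: ~x = ~i = i
~x & y = i & true = i
In Weak Kleene logic: ~x = ~i = i
~x & y = i & true = i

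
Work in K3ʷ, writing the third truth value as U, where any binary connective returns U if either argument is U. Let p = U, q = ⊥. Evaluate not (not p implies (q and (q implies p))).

not p = not U = U
q implies p = ⊥ implies U = U
q and (q implies p) = ⊥ and U = U
not p implies (q and (q implies p)) = U implies U = U
not (not p implies (q and (q implies p))) = not U = U

U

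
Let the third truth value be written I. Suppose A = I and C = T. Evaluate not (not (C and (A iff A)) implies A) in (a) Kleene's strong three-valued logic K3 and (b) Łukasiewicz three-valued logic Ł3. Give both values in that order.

I; F

In Kleene's strong three-valued logic K3: A iff A = I iff I = I
C and (A iff A) = T and I = I
not (C and (A iff A)) = not I = I
not (C and (A iff A)) implies A = I implies I = I  [not I or I]
not (not (C and (A iff A)) implies A) = not I = I
In Łukasiewicz three-valued logic Ł3: A iff A = I iff I = T  [1 − |½−½|]
C and (A iff A) = T and T = T
not (C and (A iff A)) = not T = F
not (C and (A iff A)) implies A = F implies I = T
not (not (C and (A iff A)) implies A) = not T = F
They differ because Kleene's strong three-valued logic K3 and Łukasiewicz three-valued logic Ł3 treat I differently under implication.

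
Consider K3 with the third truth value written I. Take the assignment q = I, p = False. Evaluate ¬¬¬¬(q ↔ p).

q ↔ p = I ↔ False = I
¬(q ↔ p) = ¬I = I
¬¬(q ↔ p) = ¬I = I
¬¬¬(q ↔ p) = ¬I = I
¬¬¬¬(q ↔ p) = ¬I = I

I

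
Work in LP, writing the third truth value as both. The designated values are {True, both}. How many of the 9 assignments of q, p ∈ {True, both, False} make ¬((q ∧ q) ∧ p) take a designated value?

8

Of the 9 assignments, 8 give a value in {True, both}.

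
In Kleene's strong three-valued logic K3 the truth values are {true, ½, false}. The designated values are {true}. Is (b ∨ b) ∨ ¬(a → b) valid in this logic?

Countermodel: b=½, a=true gives ½, which is not designated.

No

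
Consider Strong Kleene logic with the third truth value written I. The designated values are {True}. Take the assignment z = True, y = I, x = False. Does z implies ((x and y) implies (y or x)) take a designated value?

Yes

x and y = False and I = False
y or x = I or False = I
(x and y) implies (y or x) = False implies I = True  [not False or I]
z implies ((x and y) implies (y or x)) = True implies True = True
True ∈ {True}.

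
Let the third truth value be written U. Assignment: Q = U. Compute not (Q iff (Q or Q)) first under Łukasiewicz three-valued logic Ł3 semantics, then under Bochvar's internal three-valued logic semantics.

F; U

In Łukasiewicz three-valued logic Ł3: Q or Q = U or U = U
Q iff (Q or Q) = U iff U = T  [1 − |½−½|]
not (Q iff (Q or Q)) = not T = F
In Bochvar's internal three-valued logic: Q or Q = U or U = U
Q iff (Q or Q) = U iff U = U
not (Q iff (Q or Q)) = not U = U
They differ because Łukasiewicz three-valued logic Ł3 and Bochvar's internal three-valued logic treat U differently under the binary connectives.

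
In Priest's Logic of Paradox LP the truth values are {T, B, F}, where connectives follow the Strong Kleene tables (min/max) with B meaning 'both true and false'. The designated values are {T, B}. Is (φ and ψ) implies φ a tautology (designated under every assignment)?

Every assignment of φ, ψ over {T, B, F} gives a value in {T, B}.
In particular, with φ=B, ψ=B: (φ and ψ) implies φ = B.

Yes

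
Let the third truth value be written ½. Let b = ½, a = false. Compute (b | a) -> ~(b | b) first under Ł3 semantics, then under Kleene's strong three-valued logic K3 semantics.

true; ½

In Ł3: b | a = ½ | false = ½
b | b = ½ | ½ = ½
~(b | b) = ~½ = ½
(b | a) -> ~(b | b) = ½ -> ½ = true  [min(1, 1−½+½)]
In Kleene's strong three-valued logic K3: b | a = ½ | false = ½
b | b = ½ | ½ = ½
~(b | b) = ~½ = ½
(b | a) -> ~(b | b) = ½ -> ½ = ½
They differ because Ł3 and Kleene's strong three-valued logic K3 treat ½ differently under implication.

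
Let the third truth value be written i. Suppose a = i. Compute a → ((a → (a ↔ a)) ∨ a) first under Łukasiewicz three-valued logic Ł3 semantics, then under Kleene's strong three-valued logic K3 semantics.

In Łukasiewicz three-valued logic Ł3: a ↔ a = i ↔ i = T  [1 − |½−½|]
a → (a ↔ a) = i → T = T
(a → (a ↔ a)) ∨ a = T ∨ i = T
a → ((a → (a ↔ a)) ∨ a) = i → T = T
In Kleene's strong three-valued logic K3: a ↔ a = i ↔ i = i
a → (a ↔ a) = i → i = i
(a → (a ↔ a)) ∨ a = i ∨ i = i
a → ((a → (a ↔ a)) ∨ a) = i → i = i
They differ because Łukasiewicz three-valued logic Ł3 and Kleene's strong three-valued logic K3 treat i differently under implication.

T; i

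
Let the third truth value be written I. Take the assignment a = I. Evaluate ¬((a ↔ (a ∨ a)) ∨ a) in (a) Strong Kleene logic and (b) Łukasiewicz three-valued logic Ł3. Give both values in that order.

I; False

In Strong Kleene logic: a ∨ a = I ∨ I = I
a ↔ (a ∨ a) = I ↔ I = I
(a ↔ (a ∨ a)) ∨ a = I ∨ I = I
¬((a ↔ (a ∨ a)) ∨ a) = ¬I = I
In Łukasiewicz three-valued logic Ł3: a ∨ a = I ∨ I = I
a ↔ (a ∨ a) = I ↔ I = True  [1 − |½−½|]
(a ↔ (a ∨ a)) ∨ a = True ∨ I = True
¬((a ↔ (a ∨ a)) ∨ a) = ¬True = False
They differ because Strong Kleene logic and Łukasiewicz three-valued logic Ł3 treat I differently under implication.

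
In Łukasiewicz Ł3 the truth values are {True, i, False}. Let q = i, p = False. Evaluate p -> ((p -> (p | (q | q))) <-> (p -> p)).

True

q | q = i | i = i
p | (q | q) = False | i = i
p -> (p | (q | q)) = False -> i = True  [min(1, 1−0+½)]
p -> p = False -> False = True
(p -> (p | (q | q))) <-> (p -> p) = True <-> True = True
p -> ((p -> (p | (q | q))) <-> (p -> p)) = False -> True = True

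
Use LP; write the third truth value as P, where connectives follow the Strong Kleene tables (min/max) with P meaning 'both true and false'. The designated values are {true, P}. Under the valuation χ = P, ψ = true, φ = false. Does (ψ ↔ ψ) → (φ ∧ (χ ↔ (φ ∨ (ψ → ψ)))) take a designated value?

ψ ↔ ψ = true ↔ true = true
ψ → ψ = true → true = true
φ ∨ (ψ → ψ) = false ∨ true = true
χ ↔ (φ ∨ (ψ → ψ)) = P ↔ true = P
φ ∧ (χ ↔ (φ ∨ (ψ → ψ))) = false ∧ P = false
(ψ ↔ ψ) → (φ ∧ (χ ↔ (φ ∨ (ψ → ψ)))) = true → false = false
false ∉ {true, P}.

No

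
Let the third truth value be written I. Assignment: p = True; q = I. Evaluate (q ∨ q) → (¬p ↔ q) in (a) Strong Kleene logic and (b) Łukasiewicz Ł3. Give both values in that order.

In Strong Kleene logic: q ∨ q = I ∨ I = I
¬p = ¬True = False
¬p ↔ q = False ↔ I = I
(q ∨ q) → (¬p ↔ q) = I → I = I  [¬I ∨ I]
In Łukasiewicz Ł3: q ∨ q = I ∨ I = I
¬p = ¬True = False
¬p ↔ q = False ↔ I = I  [1 − |0−½|]
(q ∨ q) → (¬p ↔ q) = I → I = True
They differ because Strong Kleene logic and Łukasiewicz Ł3 treat I differently under implication.

I; True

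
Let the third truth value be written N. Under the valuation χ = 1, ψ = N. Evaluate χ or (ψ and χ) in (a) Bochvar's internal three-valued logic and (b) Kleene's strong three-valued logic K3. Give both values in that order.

N; 1

In Bochvar's internal three-valued logic: ψ and χ = N and 1 = N
χ or (ψ and χ) = 1 or N = N
In Kleene's strong three-valued logic K3: ψ and χ = N and 1 = N
χ or (ψ and χ) = 1 or N = 1
They differ because Bochvar's internal three-valued logic and Kleene's strong three-valued logic K3 treat N differently under the binary connectives.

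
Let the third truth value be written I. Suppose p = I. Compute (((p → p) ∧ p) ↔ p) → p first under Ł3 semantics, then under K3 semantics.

In Ł3: p → p = I → I = true
(p → p) ∧ p = true ∧ I = I
((p → p) ∧ p) ↔ p = I ↔ I = true
(((p → p) ∧ p) ↔ p) → p = true → I = I
In K3: p → p = I → I = I  [¬I ∨ I]
(p → p) ∧ p = I ∧ I = I
((p → p) ∧ p) ↔ p = I ↔ I = I
(((p → p) ∧ p) ↔ p) → p = I → I = I

I; I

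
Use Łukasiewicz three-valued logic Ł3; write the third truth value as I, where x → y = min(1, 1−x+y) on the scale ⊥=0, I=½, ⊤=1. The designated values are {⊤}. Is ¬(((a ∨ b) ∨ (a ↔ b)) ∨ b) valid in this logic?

Countermodel: a=⊤, b=⊤ gives ⊥, which is not designated.

No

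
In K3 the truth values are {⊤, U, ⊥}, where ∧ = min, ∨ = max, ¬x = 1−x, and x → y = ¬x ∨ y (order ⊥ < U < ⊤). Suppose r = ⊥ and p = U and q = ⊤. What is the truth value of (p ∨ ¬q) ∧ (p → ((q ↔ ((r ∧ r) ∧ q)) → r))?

¬q = ¬⊤ = ⊥
p ∨ ¬q = U ∨ ⊥ = U
r ∧ r = ⊥ ∧ ⊥ = ⊥
(r ∧ r) ∧ q = ⊥ ∧ ⊤ = ⊥
q ↔ ((r ∧ r) ∧ q) = ⊤ ↔ ⊥ = ⊥
(q ↔ ((r ∧ r) ∧ q)) → r = ⊥ → ⊥ = ⊤
p → ((q ↔ ((r ∧ r) ∧ q)) → r) = U → ⊤ = ⊤  [¬U ∨ ⊤]
(p ∨ ¬q) ∧ (p → ((q ↔ ((r ∧ r) ∧ q)) → r)) = U ∧ ⊤ = U

U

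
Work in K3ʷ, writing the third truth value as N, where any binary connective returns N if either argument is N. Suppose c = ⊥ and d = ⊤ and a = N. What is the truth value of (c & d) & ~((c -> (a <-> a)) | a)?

c & d = ⊥ & ⊤ = ⊥
a <-> a = N <-> N = N
c -> (a <-> a) = ⊥ -> N = N
(c -> (a <-> a)) | a = N | N = N
~((c -> (a <-> a)) | a) = ~N = N
(c & d) & ~((c -> (a <-> a)) | a) = ⊥ & N = N

N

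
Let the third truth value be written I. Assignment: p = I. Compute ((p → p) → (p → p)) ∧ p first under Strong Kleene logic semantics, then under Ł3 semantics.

I; I

In Strong Kleene logic: p → p = I → I = I
p → p = I → I = I
(p → p) → (p → p) = I → I = I
((p → p) → (p → p)) ∧ p = I ∧ I = I
In Ł3: p → p = I → I = true  [min(1, 1−½+½)]
p → p = I → I = true
(p → p) → (p → p) = true → true = true
((p → p) → (p → p)) ∧ p = true ∧ I = I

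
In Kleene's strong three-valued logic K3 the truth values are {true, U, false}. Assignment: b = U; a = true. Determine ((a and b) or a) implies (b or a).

true

a and b = true and U = U
(a and b) or a = U or true = true
b or a = U or true = true
((a and b) or a) implies (b or a) = true implies true = true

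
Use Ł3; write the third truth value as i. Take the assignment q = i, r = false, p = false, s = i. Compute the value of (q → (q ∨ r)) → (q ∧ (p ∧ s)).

q ∨ r = i ∨ false = i
q → (q ∨ r) = i → i = true  [min(1, 1−½+½)]
p ∧ s = false ∧ i = false
q ∧ (p ∧ s) = i ∧ false = false
(q → (q ∨ r)) → (q ∧ (p ∧ s)) = true → false = false

false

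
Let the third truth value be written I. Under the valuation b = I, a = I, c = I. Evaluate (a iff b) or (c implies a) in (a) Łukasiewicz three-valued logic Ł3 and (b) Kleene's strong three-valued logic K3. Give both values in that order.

In Łukasiewicz three-valued logic Ł3: a iff b = I iff I = true  [1 − |½−½|]
c implies a = I implies I = true
(a iff b) or (c implies a) = true or true = true
In Kleene's strong three-valued logic K3: a iff b = I iff I = I
c implies a = I implies I = I
(a iff b) or (c implies a) = I or I = I
They differ because Łukasiewicz three-valued logic Ł3 and Kleene's strong three-valued logic K3 treat I differently under implication.

true; I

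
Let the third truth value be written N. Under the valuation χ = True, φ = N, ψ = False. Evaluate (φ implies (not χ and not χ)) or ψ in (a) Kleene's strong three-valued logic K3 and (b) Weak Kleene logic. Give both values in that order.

In Kleene's strong three-valued logic K3: not χ = not True = False
not χ = not True = False
not χ and not χ = False and False = False
φ implies (not χ and not χ) = N implies False = N  [not N or False]
(φ implies (not χ and not χ)) or ψ = N or False = N
In Weak Kleene logic: not χ = not True = False
not χ = not True = False
not χ and not χ = False and False = False
φ implies (not χ and not χ) = N implies False = N
(φ implies (not χ and not χ)) or ψ = N or False = N

N; N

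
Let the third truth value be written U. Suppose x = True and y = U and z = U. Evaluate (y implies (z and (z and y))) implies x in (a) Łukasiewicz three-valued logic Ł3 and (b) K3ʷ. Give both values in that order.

In Łukasiewicz three-valued logic Ł3: z and y = U and U = U
z and (z and y) = U and U = U
y implies (z and (z and y)) = U implies U = True  [min(1, 1−½+½)]
(y implies (z and (z and y))) implies x = True implies True = True
In K3ʷ: z and y = U and U = U
z and (z and y) = U and U = U
y implies (z and (z and y)) = U implies U = U  [any arg is the third value ⇒ result is the third value]
(y implies (z and (z and y))) implies x = U implies True = U
They differ because Łukasiewicz three-valued logic Ł3 and K3ʷ treat U differently under the binary connectives.

True; U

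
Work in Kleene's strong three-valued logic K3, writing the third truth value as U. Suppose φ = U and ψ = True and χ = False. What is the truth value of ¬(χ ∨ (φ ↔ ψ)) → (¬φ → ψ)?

φ ↔ ψ = U ↔ True = U
χ ∨ (φ ↔ ψ) = False ∨ U = U
¬(χ ∨ (φ ↔ ψ)) = ¬U = U
¬φ = ¬U = U
¬φ → ψ = U → True = True
¬(χ ∨ (φ ↔ ψ)) → (¬φ → ψ) = U → True = True

True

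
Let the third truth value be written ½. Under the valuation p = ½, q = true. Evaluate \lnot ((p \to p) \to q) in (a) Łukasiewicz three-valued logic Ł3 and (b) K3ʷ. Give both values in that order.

In Łukasiewicz three-valued logic Ł3: p \to p = ½ \to ½ = true
(p \to p) \to q = true \to true = true
\lnot ((p \to p) \to q) = \lnot true = false
In K3ʷ: p \to p = ½ \to ½ = ½  [any arg is the third value ⇒ result is the third value]
(p \to p) \to q = ½ \to true = ½
\lnot ((p \to p) \to q) = \lnot ½ = ½
They differ because Łukasiewicz three-valued logic Ł3 and K3ʷ treat ½ differently under the binary connectives.

false; ½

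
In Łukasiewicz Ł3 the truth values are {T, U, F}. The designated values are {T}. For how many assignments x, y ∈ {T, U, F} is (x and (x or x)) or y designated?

Of the 9 assignments, 5 give a value in {T}.

5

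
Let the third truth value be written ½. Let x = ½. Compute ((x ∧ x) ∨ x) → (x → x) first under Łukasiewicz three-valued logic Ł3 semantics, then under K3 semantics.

In Łukasiewicz three-valued logic Ł3: x ∧ x = ½ ∧ ½ = ½
(x ∧ x) ∨ x = ½ ∨ ½ = ½
x → x = ½ → ½ = T  [min(1, 1−½+½)]
((x ∧ x) ∨ x) → (x → x) = ½ → T = T
In K3: x ∧ x = ½ ∧ ½ = ½
(x ∧ x) ∨ x = ½ ∨ ½ = ½
x → x = ½ → ½ = ½
((x ∧ x) ∨ x) → (x → x) = ½ → ½ = ½
They differ because Łukasiewicz three-valued logic Ł3 and K3 treat ½ differently under implication.

T; ½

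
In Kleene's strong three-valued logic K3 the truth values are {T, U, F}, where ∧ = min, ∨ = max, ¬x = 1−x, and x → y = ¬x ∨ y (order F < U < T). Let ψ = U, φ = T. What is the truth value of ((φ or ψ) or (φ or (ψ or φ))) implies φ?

T

φ or ψ = T or U = T
ψ or φ = U or T = T
φ or (ψ or φ) = T or T = T
(φ or ψ) or (φ or (ψ or φ)) = T or T = T
((φ or ψ) or (φ or (ψ or φ))) implies φ = T implies T = T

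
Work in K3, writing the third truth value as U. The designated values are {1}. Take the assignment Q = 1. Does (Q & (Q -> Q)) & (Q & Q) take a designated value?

Q -> Q = 1 -> 1 = 1
Q & (Q -> Q) = 1 & 1 = 1
Q & Q = 1 & 1 = 1
(Q & (Q -> Q)) & (Q & Q) = 1 & 1 = 1
1 ∈ {1}.

Yes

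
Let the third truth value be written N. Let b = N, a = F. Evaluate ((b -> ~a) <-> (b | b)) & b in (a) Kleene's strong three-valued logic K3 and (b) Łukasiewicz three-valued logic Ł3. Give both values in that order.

N; N

In Kleene's strong three-valued logic K3: ~a = ~F = T
b -> ~a = N -> T = T  [~N | T]
b | b = N | N = N
(b -> ~a) <-> (b | b) = T <-> N = N
((b -> ~a) <-> (b | b)) & b = N & N = N
In Łukasiewicz three-valued logic Ł3: ~a = ~F = T
b -> ~a = N -> T = T  [min(1, 1−½+1)]
b | b = N | N = N
(b -> ~a) <-> (b | b) = T <-> N = N
((b -> ~a) <-> (b | b)) & b = N & N = N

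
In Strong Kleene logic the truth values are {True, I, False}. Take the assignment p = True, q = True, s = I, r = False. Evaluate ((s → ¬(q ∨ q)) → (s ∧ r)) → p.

q ∨ q = True ∨ True = True
¬(q ∨ q) = ¬True = False
s → ¬(q ∨ q) = I → False = I  [¬I ∨ False]
s ∧ r = I ∧ False = False
(s → ¬(q ∨ q)) → (s ∧ r) = I → False = I
((s → ¬(q ∨ q)) → (s ∧ r)) → p = I → True = True

True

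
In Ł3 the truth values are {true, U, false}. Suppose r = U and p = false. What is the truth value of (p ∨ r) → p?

p ∨ r = false ∨ U = U
(p ∨ r) → p = U → false = U  [min(1, 1−½+0)]

U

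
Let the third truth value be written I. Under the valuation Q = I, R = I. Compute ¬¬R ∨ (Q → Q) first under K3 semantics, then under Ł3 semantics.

In K3: ¬R = ¬I = I
¬¬R = ¬I = I
Q → Q = I → I = I  [¬I ∨ I]
¬¬R ∨ (Q → Q) = I ∨ I = I
In Ł3: ¬R = ¬I = I
¬¬R = ¬I = I
Q → Q = I → I = True  [min(1, 1−½+½)]
¬¬R ∨ (Q → Q) = I ∨ True = True
They differ because K3 and Ł3 treat I differently under implication.

I; True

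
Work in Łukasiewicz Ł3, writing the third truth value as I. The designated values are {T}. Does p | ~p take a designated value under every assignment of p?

Countermodel: p=I gives I, which is not designated.

No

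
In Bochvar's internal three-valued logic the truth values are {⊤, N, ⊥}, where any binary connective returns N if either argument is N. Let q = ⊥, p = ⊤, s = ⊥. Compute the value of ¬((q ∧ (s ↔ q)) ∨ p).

s ↔ q = ⊥ ↔ ⊥ = ⊤
q ∧ (s ↔ q) = ⊥ ∧ ⊤ = ⊥
(q ∧ (s ↔ q)) ∨ p = ⊥ ∨ ⊤ = ⊤
¬((q ∧ (s ↔ q)) ∨ p) = ¬⊤ = ⊥

⊥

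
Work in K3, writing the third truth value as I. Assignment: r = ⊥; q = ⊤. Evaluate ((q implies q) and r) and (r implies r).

⊥

q implies q = ⊤ implies ⊤ = ⊤
(q implies q) and r = ⊤ and ⊥ = ⊥
r implies r = ⊥ implies ⊥ = ⊤
((q implies q) and r) and (r implies r) = ⊥ and ⊤ = ⊥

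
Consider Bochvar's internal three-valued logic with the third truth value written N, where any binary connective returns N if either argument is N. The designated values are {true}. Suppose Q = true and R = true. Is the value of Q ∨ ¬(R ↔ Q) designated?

Yes

R ↔ Q = true ↔ true = true
¬(R ↔ Q) = ¬true = false
Q ∨ ¬(R ↔ Q) = true ∨ false = true
true ∈ {true}.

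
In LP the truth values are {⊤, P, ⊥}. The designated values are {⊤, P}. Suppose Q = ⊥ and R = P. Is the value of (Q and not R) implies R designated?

Yes

not R = not P = P
Q and not R = ⊥ and P = ⊥
(Q and not R) implies R = ⊥ implies P = ⊤
⊤ ∈ {⊤, P}.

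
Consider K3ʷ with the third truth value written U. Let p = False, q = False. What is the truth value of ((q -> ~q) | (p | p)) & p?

False

~q = ~False = True
q -> ~q = False -> True = True
p | p = False | False = False
(q -> ~q) | (p | p) = True | False = True
((q -> ~q) | (p | p)) & p = True & False = False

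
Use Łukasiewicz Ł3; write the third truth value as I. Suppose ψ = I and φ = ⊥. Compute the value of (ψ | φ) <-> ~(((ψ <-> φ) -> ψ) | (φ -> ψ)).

I

ψ | φ = I | ⊥ = I
ψ <-> φ = I <-> ⊥ = I  [1 − |½−0|]
(ψ <-> φ) -> ψ = I -> I = ⊤
φ -> ψ = ⊥ -> I = ⊤
((ψ <-> φ) -> ψ) | (φ -> ψ) = ⊤ | ⊤ = ⊤
~(((ψ <-> φ) -> ψ) | (φ -> ψ)) = ~⊤ = ⊥
(ψ | φ) <-> ~(((ψ <-> φ) -> ψ) | (φ -> ψ)) = I <-> ⊥ = I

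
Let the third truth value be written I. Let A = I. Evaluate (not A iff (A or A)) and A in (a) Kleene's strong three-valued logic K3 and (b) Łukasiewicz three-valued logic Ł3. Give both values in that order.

I; I

In Kleene's strong three-valued logic K3: not A = not I = I
A or A = I or I = I
not A iff (A or A) = I iff I = I
(not A iff (A or A)) and A = I and I = I
In Łukasiewicz three-valued logic Ł3: not A = not I = I
A or A = I or I = I
not A iff (A or A) = I iff I = 1  [1 − |½−½|]
(not A iff (A or A)) and A = 1 and I = I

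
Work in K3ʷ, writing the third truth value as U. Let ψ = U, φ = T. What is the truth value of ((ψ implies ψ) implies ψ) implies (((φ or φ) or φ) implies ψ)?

ψ implies ψ = U implies U = U
(ψ implies ψ) implies ψ = U implies U = U
φ or φ = T or T = T
(φ or φ) or φ = T or T = T
((φ or φ) or φ) implies ψ = T implies U = U
((ψ implies ψ) implies ψ) implies (((φ or φ) or φ) implies ψ) = U implies U = U

U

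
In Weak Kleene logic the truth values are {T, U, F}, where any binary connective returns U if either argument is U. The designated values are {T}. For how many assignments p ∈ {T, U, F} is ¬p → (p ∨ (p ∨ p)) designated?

p=T: T ✓
p=U: U ·
p=F: F ·

1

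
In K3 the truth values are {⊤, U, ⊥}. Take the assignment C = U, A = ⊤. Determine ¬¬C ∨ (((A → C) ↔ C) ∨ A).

⊤

¬C = ¬U = U
¬¬C = ¬U = U
A → C = ⊤ → U = U  [¬⊤ ∨ U]
(A → C) ↔ C = U ↔ U = U
((A → C) ↔ C) ∨ A = U ∨ ⊤ = ⊤
¬¬C ∨ (((A → C) ↔ C) ∨ A) = U ∨ ⊤ = ⊤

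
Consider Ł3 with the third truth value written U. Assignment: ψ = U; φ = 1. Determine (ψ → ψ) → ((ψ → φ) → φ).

ψ → ψ = U → U = 1
ψ → φ = U → 1 = 1
(ψ → φ) → φ = 1 → 1 = 1
(ψ → ψ) → ((ψ → φ) → φ) = 1 → 1 = 1

1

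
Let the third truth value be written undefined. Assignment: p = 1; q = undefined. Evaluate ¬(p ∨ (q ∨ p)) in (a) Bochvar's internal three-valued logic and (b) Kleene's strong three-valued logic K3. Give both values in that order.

In Bochvar's internal three-valued logic: q ∨ p = undefined ∨ 1 = undefined
p ∨ (q ∨ p) = 1 ∨ undefined = undefined
¬(p ∨ (q ∨ p)) = ¬undefined = undefined
In Kleene's strong three-valued logic K3: q ∨ p = undefined ∨ 1 = 1
p ∨ (q ∨ p) = 1 ∨ 1 = 1
¬(p ∨ (q ∨ p)) = ¬1 = 0
They differ because Bochvar's internal three-valued logic and Kleene's strong three-valued logic K3 treat undefined differently under the binary connectives.

undefined; 0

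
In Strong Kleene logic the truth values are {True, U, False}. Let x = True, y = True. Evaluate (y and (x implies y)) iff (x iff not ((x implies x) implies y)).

False

x implies y = True implies True = True
y and (x implies y) = True and True = True
x implies x = True implies True = True
(x implies x) implies y = True implies True = True
not ((x implies x) implies y) = not True = False
x iff not ((x implies x) implies y) = True iff False = False
(y and (x implies y)) iff (x iff not ((x implies x) implies y)) = True iff False = False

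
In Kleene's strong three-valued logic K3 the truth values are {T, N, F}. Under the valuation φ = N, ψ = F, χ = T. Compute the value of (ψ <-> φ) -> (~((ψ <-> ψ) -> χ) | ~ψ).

ψ <-> φ = F <-> N = N
ψ <-> ψ = F <-> F = T
(ψ <-> ψ) -> χ = T -> T = T
~((ψ <-> ψ) -> χ) = ~T = F
~ψ = ~F = T
~((ψ <-> ψ) -> χ) | ~ψ = F | T = T
(ψ <-> φ) -> (~((ψ <-> ψ) -> χ) | ~ψ) = N -> T = T

T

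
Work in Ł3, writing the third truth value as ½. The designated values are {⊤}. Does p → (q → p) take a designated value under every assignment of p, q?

Yes

Every assignment of p, q over {⊤, ½, ⊥} gives a value in {⊤}.
In particular, with p=½, q=½: p → (q → p) = ⊤.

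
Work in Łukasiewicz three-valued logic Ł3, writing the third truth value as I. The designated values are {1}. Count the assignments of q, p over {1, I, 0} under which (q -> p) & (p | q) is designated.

3

Designated under: (q=1, p=1); (q=I, p=1); (q=0, p=1).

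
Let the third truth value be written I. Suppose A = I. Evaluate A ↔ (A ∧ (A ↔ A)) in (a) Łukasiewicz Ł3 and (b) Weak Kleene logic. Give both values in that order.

In Łukasiewicz Ł3: A ↔ A = I ↔ I = T
A ∧ (A ↔ A) = I ∧ T = I
A ↔ (A ∧ (A ↔ A)) = I ↔ I = T
In Weak Kleene logic: A ↔ A = I ↔ I = I
A ∧ (A ↔ A) = I ∧ I = I
A ↔ (A ∧ (A ↔ A)) = I ↔ I = I
They differ because Łukasiewicz Ł3 and Weak Kleene logic treat I differently under the binary connectives.

T; I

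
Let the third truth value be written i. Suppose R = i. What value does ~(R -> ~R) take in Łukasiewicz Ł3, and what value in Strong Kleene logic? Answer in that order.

In Łukasiewicz Ł3: ~R = ~i = i
R -> ~R = i -> i = ⊤  [min(1, 1−½+½)]
~(R -> ~R) = ~⊤ = ⊥
In Strong Kleene logic: ~R = ~i = i
R -> ~R = i -> i = i  [~i | i]
~(R -> ~R) = ~i = i
They differ because Łukasiewicz Ł3 and Strong Kleene logic treat i differently under implication.

⊥; i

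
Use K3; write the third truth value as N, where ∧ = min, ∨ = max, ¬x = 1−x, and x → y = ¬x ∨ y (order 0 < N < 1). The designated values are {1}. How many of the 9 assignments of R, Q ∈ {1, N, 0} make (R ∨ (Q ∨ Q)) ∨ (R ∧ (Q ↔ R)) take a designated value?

Of the 9 assignments, 5 give a value in {1}.

5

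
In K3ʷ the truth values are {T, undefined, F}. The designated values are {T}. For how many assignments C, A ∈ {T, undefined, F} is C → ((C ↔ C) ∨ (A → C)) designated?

4

Designated under: (C=T, A=T); (C=T, A=F); (C=F, A=T); (C=F, A=F).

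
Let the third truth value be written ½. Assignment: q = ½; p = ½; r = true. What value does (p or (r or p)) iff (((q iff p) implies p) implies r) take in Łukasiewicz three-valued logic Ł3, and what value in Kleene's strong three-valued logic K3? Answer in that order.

true; true

In Łukasiewicz three-valued logic Ł3: r or p = true or ½ = true
p or (r or p) = ½ or true = true
q iff p = ½ iff ½ = true  [1 − |½−½|]
(q iff p) implies p = true implies ½ = ½
((q iff p) implies p) implies r = ½ implies true = true
(p or (r or p)) iff (((q iff p) implies p) implies r) = true iff true = true
In Kleene's strong three-valued logic K3: r or p = true or ½ = true
p or (r or p) = ½ or true = true
q iff p = ½ iff ½ = ½
(q iff p) implies p = ½ implies ½ = ½  [not ½ or ½]
((q iff p) implies p) implies r = ½ implies true = true
(p or (r or p)) iff (((q iff p) implies p) implies r) = true iff true = true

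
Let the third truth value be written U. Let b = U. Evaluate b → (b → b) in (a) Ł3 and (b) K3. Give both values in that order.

true; U

In Ł3: b → b = U → U = true  [min(1, 1−½+½)]
b → (b → b) = U → true = true
In K3: b → b = U → U = U  [¬U ∨ U]
b → (b → b) = U → U = U
They differ because Ł3 and K3 treat U differently under implication.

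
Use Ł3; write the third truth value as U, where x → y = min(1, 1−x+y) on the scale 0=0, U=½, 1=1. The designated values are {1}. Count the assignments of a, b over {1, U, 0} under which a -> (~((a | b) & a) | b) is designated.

Of the 9 assignments, 7 give a value in {1}.

7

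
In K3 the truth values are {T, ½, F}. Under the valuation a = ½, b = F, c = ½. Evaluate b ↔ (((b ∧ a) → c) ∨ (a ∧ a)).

b ∧ a = F ∧ ½ = F
(b ∧ a) → c = F → ½ = T
a ∧ a = ½ ∧ ½ = ½
((b ∧ a) → c) ∨ (a ∧ a) = T ∨ ½ = T
b ↔ (((b ∧ a) → c) ∨ (a ∧ a)) = F ↔ T = F

F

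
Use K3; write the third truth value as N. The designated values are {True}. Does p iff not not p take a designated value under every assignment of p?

No

Countermodel: p=N gives N, which is not designated.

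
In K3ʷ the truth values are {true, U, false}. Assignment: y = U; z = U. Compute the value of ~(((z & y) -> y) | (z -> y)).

U

z & y = U & U = U
(z & y) -> y = U -> U = U
z -> y = U -> U = U
((z & y) -> y) | (z -> y) = U | U = U
~(((z & y) -> y) | (z -> y)) = ~U = U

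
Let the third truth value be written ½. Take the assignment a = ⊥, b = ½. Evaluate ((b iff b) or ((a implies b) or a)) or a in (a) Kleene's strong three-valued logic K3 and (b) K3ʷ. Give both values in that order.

In Kleene's strong three-valued logic K3: b iff b = ½ iff ½ = ½
a implies b = ⊥ implies ½ = ⊤  [not ⊥ or ½]
(a implies b) or a = ⊤ or ⊥ = ⊤
(b iff b) or ((a implies b) or a) = ½ or ⊤ = ⊤
((b iff b) or ((a implies b) or a)) or a = ⊤ or ⊥ = ⊤
In K3ʷ: b iff b = ½ iff ½ = ½
a implies b = ⊥ implies ½ = ½  [any arg is the third value ⇒ result is the third value]
(a implies b) or a = ½ or ⊥ = ½
(b iff b) or ((a implies b) or a) = ½ or ½ = ½
((b iff b) or ((a implies b) or a)) or a = ½ or ⊥ = ½
They differ because Kleene's strong three-valued logic K3 and K3ʷ treat ½ differently under the binary connectives.

⊤; ½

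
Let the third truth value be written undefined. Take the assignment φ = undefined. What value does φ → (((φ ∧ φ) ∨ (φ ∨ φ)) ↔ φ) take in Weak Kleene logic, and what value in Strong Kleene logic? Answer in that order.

undefined; undefined

In Weak Kleene logic: φ ∧ φ = undefined ∧ undefined = undefined
φ ∨ φ = undefined ∨ undefined = undefined
(φ ∧ φ) ∨ (φ ∨ φ) = undefined ∨ undefined = undefined
((φ ∧ φ) ∨ (φ ∨ φ)) ↔ φ = undefined ↔ undefined = undefined
φ → (((φ ∧ φ) ∨ (φ ∨ φ)) ↔ φ) = undefined → undefined = undefined  [any arg is the third value ⇒ result is the third value]
In Strong Kleene logic: φ ∧ φ = undefined ∧ undefined = undefined
φ ∨ φ = undefined ∨ undefined = undefined
(φ ∧ φ) ∨ (φ ∨ φ) = undefined ∨ undefined = undefined
((φ ∧ φ) ∨ (φ ∨ φ)) ↔ φ = undefined ↔ undefined = undefined
φ → (((φ ∧ φ) ∨ (φ ∨ φ)) ↔ φ) = undefined → undefined = undefined  [¬undefined ∨ undefined]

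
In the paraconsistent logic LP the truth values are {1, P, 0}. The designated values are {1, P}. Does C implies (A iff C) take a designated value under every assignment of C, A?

No

Countermodel: C=1, A=0 gives 0, which is not designated.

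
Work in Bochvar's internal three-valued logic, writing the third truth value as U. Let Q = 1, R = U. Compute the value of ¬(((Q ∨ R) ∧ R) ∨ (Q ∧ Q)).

U

Q ∨ R = 1 ∨ U = U
(Q ∨ R) ∧ R = U ∧ U = U
Q ∧ Q = 1 ∧ 1 = 1
((Q ∨ R) ∧ R) ∨ (Q ∧ Q) = U ∨ 1 = U
¬(((Q ∨ R) ∧ R) ∨ (Q ∧ Q)) = ¬U = U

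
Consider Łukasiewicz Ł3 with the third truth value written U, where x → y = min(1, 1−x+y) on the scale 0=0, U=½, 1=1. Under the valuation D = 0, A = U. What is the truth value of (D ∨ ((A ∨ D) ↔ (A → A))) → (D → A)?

1

A ∨ D = U ∨ 0 = U
A → A = U → U = 1
(A ∨ D) ↔ (A → A) = U ↔ 1 = U
D ∨ ((A ∨ D) ↔ (A → A)) = 0 ∨ U = U
D → A = 0 → U = 1
(D ∨ ((A ∨ D) ↔ (A → A))) → (D → A) = U → 1 = 1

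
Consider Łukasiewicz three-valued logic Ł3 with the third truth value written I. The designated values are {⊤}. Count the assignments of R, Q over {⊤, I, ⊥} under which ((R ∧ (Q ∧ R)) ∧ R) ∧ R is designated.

1

Designated under: (R=⊤, Q=⊤).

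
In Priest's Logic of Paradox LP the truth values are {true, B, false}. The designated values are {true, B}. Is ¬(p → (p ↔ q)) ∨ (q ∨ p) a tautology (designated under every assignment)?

Countermodel: p=false, q=false gives false, which is not designated.

No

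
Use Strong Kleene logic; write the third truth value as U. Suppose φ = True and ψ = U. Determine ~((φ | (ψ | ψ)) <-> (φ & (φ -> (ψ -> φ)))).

ψ | ψ = U | U = U
φ | (ψ | ψ) = True | U = True
ψ -> φ = U -> True = True  [~U | True]
φ -> (ψ -> φ) = True -> True = True
φ & (φ -> (ψ -> φ)) = True & True = True
(φ | (ψ | ψ)) <-> (φ & (φ -> (ψ -> φ))) = True <-> True = True
~((φ | (ψ | ψ)) <-> (φ & (φ -> (ψ -> φ)))) = ~True = False

False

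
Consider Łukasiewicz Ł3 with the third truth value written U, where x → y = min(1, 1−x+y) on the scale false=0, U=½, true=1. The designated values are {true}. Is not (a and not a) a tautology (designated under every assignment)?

Countermodel: a=U gives U, which is not designated.

No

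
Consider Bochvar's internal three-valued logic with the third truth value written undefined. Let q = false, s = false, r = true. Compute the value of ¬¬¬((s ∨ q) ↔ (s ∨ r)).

s ∨ q = false ∨ false = false
s ∨ r = false ∨ true = true
(s ∨ q) ↔ (s ∨ r) = false ↔ true = false
¬((s ∨ q) ↔ (s ∨ r)) = ¬false = true
¬¬((s ∨ q) ↔ (s ∨ r)) = ¬true = false
¬¬¬((s ∨ q) ↔ (s ∨ r)) = ¬false = true

true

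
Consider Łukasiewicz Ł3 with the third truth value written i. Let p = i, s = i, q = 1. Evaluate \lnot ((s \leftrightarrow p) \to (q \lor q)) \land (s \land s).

0

s \leftrightarrow p = i \leftrightarrow i = 1
q \lor q = 1 \lor 1 = 1
(s \leftrightarrow p) \to (q \lor q) = 1 \to 1 = 1
\lnot ((s \leftrightarrow p) \to (q \lor q)) = \lnot 1 = 0
s \land s = i \land i = i
\lnot ((s \leftrightarrow p) \to (q \lor q)) \land (s \land s) = 0 \land i = 0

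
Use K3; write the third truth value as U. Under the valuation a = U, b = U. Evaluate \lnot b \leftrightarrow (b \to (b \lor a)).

U

\lnot b = \lnot U = U
b \lor a = U \lor U = U
b \to (b \lor a) = U \to U = U
\lnot b \leftrightarrow (b \to (b \lor a)) = U \leftrightarrow U = U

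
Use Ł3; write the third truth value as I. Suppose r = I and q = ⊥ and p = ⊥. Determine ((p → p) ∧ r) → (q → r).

p → p = ⊥ → ⊥ = ⊤
(p → p) ∧ r = ⊤ ∧ I = I
q → r = ⊥ → I = ⊤  [min(1, 1−0+½)]
((p → p) ∧ r) → (q → r) = I → ⊤ = ⊤

⊤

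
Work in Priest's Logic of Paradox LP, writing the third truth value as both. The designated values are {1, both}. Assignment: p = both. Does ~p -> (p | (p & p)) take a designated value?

~p = ~both = both
p & p = both & both = both
p | (p & p) = both | both = both
~p -> (p | (p & p)) = both -> both = both  [~both | both]
both ∈ {1, both}.

Yes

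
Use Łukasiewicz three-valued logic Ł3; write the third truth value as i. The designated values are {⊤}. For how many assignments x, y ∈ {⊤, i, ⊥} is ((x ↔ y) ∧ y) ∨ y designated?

3

Designated under: (x=⊤, y=⊤); (x=i, y=⊤); (x=⊥, y=⊤).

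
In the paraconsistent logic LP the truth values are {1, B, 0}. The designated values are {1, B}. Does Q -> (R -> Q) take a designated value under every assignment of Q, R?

Yes

Every assignment of Q, R over {1, B, 0} gives a value in {1, B}.
In particular, with Q=B, R=B: Q -> (R -> Q) = B.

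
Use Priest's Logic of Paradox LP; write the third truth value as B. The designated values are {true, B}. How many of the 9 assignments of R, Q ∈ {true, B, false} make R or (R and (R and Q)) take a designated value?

Of the 9 assignments, 6 give a value in {true, B}.

6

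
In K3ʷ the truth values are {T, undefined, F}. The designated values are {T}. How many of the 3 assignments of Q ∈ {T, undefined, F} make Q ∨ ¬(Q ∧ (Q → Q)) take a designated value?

2

Q=T: T ✓
Q=undefined: undefined ·
Q=F: T ✓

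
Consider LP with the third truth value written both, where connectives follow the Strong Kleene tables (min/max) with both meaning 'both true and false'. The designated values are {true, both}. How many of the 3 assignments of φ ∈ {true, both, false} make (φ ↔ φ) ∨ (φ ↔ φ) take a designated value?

φ=true: true ✓
φ=both: both ✓
φ=false: true ✓

3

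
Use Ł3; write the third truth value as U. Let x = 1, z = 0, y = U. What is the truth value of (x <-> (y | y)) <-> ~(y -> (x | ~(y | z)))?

y | y = U | U = U
x <-> (y | y) = 1 <-> U = U  [1 − |1−½|]
y | z = U | 0 = U
~(y | z) = ~U = U
x | ~(y | z) = 1 | U = 1
y -> (x | ~(y | z)) = U -> 1 = 1
~(y -> (x | ~(y | z))) = ~1 = 0
(x <-> (y | y)) <-> ~(y -> (x | ~(y | z))) = U <-> 0 = U

U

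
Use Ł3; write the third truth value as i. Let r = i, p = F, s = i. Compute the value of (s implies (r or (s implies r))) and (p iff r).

s implies r = i implies i = T  [min(1, 1−½+½)]
r or (s implies r) = i or T = T
s implies (r or (s implies r)) = i implies T = T
p iff r = F iff i = i
(s implies (r or (s implies r))) and (p iff r) = T and i = i

i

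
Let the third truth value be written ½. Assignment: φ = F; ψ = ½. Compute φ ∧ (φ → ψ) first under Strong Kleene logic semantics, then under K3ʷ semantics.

In Strong Kleene logic: φ → ψ = F → ½ = T  [¬F ∨ ½]
φ ∧ (φ → ψ) = F ∧ T = F
In K3ʷ: φ → ψ = F → ½ = ½
φ ∧ (φ → ψ) = F ∧ ½ = ½
They differ because Strong Kleene logic and K3ʷ treat ½ differently under the binary connectives.

F; ½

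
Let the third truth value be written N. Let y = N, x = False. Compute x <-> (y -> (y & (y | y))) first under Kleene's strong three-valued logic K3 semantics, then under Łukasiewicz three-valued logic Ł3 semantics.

In Kleene's strong three-valued logic K3: y | y = N | N = N
y & (y | y) = N & N = N
y -> (y & (y | y)) = N -> N = N  [~N | N]
x <-> (y -> (y & (y | y))) = False <-> N = N
In Łukasiewicz three-valued logic Ł3: y | y = N | N = N
y & (y | y) = N & N = N
y -> (y & (y | y)) = N -> N = True
x <-> (y -> (y & (y | y))) = False <-> True = False
They differ because Kleene's strong three-valued logic K3 and Łukasiewicz three-valued logic Ł3 treat N differently under implication.

N; False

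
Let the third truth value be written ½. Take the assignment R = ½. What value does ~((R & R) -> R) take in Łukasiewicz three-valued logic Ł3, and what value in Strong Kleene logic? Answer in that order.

In Łukasiewicz three-valued logic Ł3: R & R = ½ & ½ = ½
(R & R) -> R = ½ -> ½ = 1  [min(1, 1−½+½)]
~((R & R) -> R) = ~1 = 0
In Strong Kleene logic: R & R = ½ & ½ = ½
(R & R) -> R = ½ -> ½ = ½
~((R & R) -> R) = ~½ = ½
They differ because Łukasiewicz three-valued logic Ł3 and Strong Kleene logic treat ½ differently under implication.

0; ½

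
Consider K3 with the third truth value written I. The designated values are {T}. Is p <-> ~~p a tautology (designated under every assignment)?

No

Countermodel: p=I gives I, which is not designated.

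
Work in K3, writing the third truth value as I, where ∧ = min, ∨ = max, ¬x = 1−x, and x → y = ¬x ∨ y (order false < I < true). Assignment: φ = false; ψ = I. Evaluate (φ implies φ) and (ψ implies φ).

I

φ implies φ = false implies false = true
ψ implies φ = I implies false = I
(φ implies φ) and (ψ implies φ) = true and I = I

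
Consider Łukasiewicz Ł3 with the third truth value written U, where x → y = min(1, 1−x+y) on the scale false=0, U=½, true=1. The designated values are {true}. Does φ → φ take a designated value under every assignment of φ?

Every assignment of φ over {true, U, false} gives a value in {true}.
In particular, with φ=U: φ → φ = true.

Yes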